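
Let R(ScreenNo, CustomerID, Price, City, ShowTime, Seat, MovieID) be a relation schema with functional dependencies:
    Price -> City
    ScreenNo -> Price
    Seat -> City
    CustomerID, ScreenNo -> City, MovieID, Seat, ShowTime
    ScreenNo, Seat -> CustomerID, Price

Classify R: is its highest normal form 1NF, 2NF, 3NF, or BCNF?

Candidate keys: {CustomerID, ScreenNo}, {ScreenNo, Seat}. Prime attributes: {CustomerID, ScreenNo, Seat}.
For Price -> City we have {Price}⁺ = {City, Price}; {Price} is not a superkey, so BCNF fails.
Because {City} is non-prime and the left side of Price -> City is not a superkey, the relation is not in 3NF.
{ScreenNo} is a proper subset of the key {CustomerID, ScreenNo}, and {ScreenNo}⁺ contains the non-prime attributes {City, Price} — a partial dependency, so 2NF is violated.

1NF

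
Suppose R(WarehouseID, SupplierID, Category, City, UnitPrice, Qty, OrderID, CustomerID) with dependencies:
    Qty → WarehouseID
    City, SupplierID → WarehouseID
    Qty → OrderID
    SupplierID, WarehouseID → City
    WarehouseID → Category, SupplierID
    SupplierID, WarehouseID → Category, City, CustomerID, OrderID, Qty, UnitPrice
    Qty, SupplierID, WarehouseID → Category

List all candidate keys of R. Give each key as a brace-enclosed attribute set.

Closure of {Qty} is {Category, City, CustomerID, OrderID, Qty, SupplierID, UnitPrice, WarehouseID}, the whole schema; {Qty} is a candidate key.
Closure of {WarehouseID} is {Category, City, CustomerID, OrderID, Qty, SupplierID, UnitPrice, WarehouseID}, the whole schema; {WarehouseID} is a candidate key.
Closure of {City, SupplierID} is {Category, City, CustomerID, OrderID, Qty, SupplierID, UnitPrice, WarehouseID}, the whole schema; {City, SupplierID} is a candidate key.
These are minimal and exhaustive — every other superkey contains one of them.

{City, SupplierID}, {Qty}, {WarehouseID}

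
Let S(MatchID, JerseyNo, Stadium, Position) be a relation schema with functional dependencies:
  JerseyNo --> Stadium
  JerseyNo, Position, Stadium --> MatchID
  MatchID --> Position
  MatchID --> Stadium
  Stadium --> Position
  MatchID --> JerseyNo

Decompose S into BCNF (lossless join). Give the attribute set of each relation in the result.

Candidate keys of the original relation: {JerseyNo}, {MatchID}.
Within {JerseyNo, MatchID, Position, Stadium}: {Stadium}⁺ ∩ {JerseyNo, MatchID, Position, Stadium} = {Position, Stadium}, not the whole set, so Stadium --> Position violates BCNF; decompose into {Position, Stadium} and {JerseyNo, MatchID, Stadium}.
{Position, Stadium} has no BCNF violation.
{JerseyNo, MatchID, Stadium} has no BCNF violation.

{JerseyNo, MatchID, Stadium}; {Position, Stadium}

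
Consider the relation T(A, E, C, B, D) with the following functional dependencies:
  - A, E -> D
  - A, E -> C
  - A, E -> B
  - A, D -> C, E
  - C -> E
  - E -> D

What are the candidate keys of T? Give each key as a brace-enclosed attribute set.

{A, C}, {A, D}, {A, E}

Attributes never on any right-hand side: {A} — every candidate key must contain it.
{A, C} is a candidate key since {A, C}⁺ = {A, B, C, D, E} covers every attribute.
{A, D} is a candidate key since {A, D}⁺ = {A, B, C, D, E} covers every attribute.
{A, E} is a candidate key since {A, E}⁺ = {A, B, C, D, E} covers every attribute.
Any other superkey properly contains one of these, so there are no further candidate keys.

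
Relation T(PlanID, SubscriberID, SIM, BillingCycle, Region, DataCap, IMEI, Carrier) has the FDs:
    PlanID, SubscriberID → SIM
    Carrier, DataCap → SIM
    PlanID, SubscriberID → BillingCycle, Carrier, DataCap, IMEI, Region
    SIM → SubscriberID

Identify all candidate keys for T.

Attributes never on any right-hand side: {PlanID} — every candidate key must contain it.
{PlanID, SIM} is a candidate key since {PlanID, SIM}⁺ = {BillingCycle, Carrier, DataCap, IMEI, PlanID, Region, SIM, SubscriberID} covers every attribute.
{PlanID, SubscriberID} is a candidate key since {PlanID, SubscriberID}⁺ = {BillingCycle, Carrier, DataCap, IMEI, PlanID, Region, SIM, SubscriberID} covers every attribute.
{Carrier, DataCap, PlanID} is a candidate key since {Carrier, DataCap, PlanID}⁺ = {BillingCycle, Carrier, DataCap, IMEI, PlanID, Region, SIM, SubscriberID} covers every attribute.
No proper subset of any of these is a key, and no other minimal superkey exists.

{Carrier, DataCap, PlanID}, {PlanID, SIM}, {PlanID, SubscriberID}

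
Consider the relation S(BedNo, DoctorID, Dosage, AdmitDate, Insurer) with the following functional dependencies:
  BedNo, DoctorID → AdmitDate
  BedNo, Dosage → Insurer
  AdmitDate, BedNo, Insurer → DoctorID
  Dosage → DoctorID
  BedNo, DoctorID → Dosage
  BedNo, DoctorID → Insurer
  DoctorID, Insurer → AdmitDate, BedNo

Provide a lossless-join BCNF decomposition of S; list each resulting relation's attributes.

{AdmitDate, BedNo, Dosage, Insurer}; {DoctorID, Dosage}

Candidate keys of the original relation: {AdmitDate, BedNo, Insurer}, {BedNo, DoctorID}, {BedNo, Dosage}, {DoctorID, Insurer}, {Dosage, Insurer}.
In {AdmitDate, BedNo, DoctorID, Dosage, Insurer}, {Dosage} is not a superkey ({Dosage}⁺ restricted to this set is {DoctorID, Dosage}), so split on Dosage → DoctorID into {DoctorID, Dosage} and {AdmitDate, BedNo, Dosage, Insurer}.
{DoctorID, Dosage}: every determinant is a superkey — BCNF.
{AdmitDate, BedNo, Dosage, Insurer}: every determinant is a superkey — BCNF.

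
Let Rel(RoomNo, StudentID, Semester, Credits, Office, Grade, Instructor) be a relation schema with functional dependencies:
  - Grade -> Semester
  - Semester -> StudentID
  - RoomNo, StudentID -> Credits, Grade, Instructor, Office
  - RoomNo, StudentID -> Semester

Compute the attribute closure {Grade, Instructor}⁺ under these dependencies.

Start with {Grade, Instructor}.
Grade -> Semester applies; add {Semester} → now {Grade, Instructor, Semester}.
Semester -> StudentID applies; add {StudentID} → now {Grade, Instructor, Semester, StudentID}.
No further FD applies.

{Grade, Instructor, Semester, StudentID}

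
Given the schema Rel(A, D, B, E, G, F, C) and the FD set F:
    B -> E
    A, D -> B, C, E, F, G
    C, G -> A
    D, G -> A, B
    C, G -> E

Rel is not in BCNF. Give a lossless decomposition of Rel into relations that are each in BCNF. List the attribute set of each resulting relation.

Candidate keys of the original relation: {A, D}, {D, G}.
In {A, B, C, D, E, F, G}, {B} is not a superkey ({B}⁺ restricted to this set is {B, E}), so split on B -> E into {B, E} and {A, B, C, D, F, G}.
{B, E} has no BCNF violation.
In {A, B, C, D, F, G}, {C, G} is not a superkey ({C, G}⁺ restricted to this set is {A, C, G}), so split on C, G -> A into {A, C, G} and {B, C, D, F, G}.
{A, C, G} has no BCNF violation.
{B, C, D, F, G} has no BCNF violation.

{A, C, G}; {B, C, D, F, G}; {B, E}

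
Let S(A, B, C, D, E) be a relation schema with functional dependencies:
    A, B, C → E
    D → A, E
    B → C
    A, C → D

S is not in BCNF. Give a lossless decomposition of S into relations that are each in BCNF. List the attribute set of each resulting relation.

{A, D, E}; {B, C}; {B, D}

Candidate keys of the original relation: {A, B}, {B, D}.
{A, B, C, D, E}: {D} determines {A, D, E} here but is not a superkey — split on D → A, E, giving {A, D, E} and {B, C, D}.
{A, D, E}: every determinant is a superkey — BCNF.
{B, C, D}: {B} determines {B, C} here but is not a superkey — split on B → C, giving {B, C} and {B, D}.
{B, C}: every determinant is a superkey — BCNF.
{B, D}: every determinant is a superkey — BCNF.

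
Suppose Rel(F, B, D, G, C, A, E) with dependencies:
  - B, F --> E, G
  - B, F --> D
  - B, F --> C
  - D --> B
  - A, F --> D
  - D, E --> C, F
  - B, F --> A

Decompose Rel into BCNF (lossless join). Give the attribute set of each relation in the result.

{A, C, D, E, F, G}; {B, D}

Candidate keys of the original relation: {A, F}, {B, F}, {D, E}, {D, F}.
Within {A, B, C, D, E, F, G}: {D}⁺ ∩ {A, B, C, D, E, F, G} = {B, D}, not the whole set, so D --> B violates BCNF; decompose into {B, D} and {A, C, D, E, F, G}.
{B, D} has no BCNF violation.
{A, C, D, E, F, G} has no BCNF violation.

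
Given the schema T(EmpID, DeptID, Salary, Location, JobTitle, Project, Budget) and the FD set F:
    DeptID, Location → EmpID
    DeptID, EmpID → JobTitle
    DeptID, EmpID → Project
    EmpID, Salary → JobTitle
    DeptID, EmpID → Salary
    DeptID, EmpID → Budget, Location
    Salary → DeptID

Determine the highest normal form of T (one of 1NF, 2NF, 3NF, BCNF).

Candidate keys: {DeptID, EmpID}, {DeptID, Location}, {EmpID, Salary}, {Location, Salary}. Prime attributes: {DeptID, EmpID, Location, Salary}.
Salary → DeptID: {Salary}⁺ = {DeptID, Salary}, which is not all of the attributes, so the left side is not a superkey — BCNF is violated.
Its right-hand attributes {DeptID} are all prime, as are those of every other non-superkey FD — the relation is in 3NF.

3NF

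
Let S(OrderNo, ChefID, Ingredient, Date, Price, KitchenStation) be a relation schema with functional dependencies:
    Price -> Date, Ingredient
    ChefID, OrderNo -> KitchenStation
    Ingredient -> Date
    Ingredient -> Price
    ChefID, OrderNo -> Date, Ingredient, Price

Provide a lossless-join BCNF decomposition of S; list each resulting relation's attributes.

Candidate key of the original relation: {ChefID, OrderNo}.
In {ChefID, Date, Ingredient, KitchenStation, OrderNo, Price}, {Price} is not a superkey ({Price}⁺ restricted to this set is {Date, Ingredient, Price}), so split on Price -> Date, Ingredient into {Date, Ingredient, Price} and {ChefID, KitchenStation, OrderNo, Price}.
{Date, Ingredient, Price}: every determinant is a superkey — BCNF.
{ChefID, KitchenStation, OrderNo, Price}: every determinant is a superkey — BCNF.

{ChefID, KitchenStation, OrderNo, Price}; {Date, Ingredient, Price}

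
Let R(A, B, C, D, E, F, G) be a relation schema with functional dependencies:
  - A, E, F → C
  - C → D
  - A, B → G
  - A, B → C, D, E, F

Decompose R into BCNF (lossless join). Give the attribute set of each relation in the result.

Candidate key of the original relation: {A, B}.
{A, B, C, D, E, F, G}: {A, E, F} determines {A, C, D, E, F} here but is not a superkey — split on A, E, F → C, D, giving {A, C, D, E, F} and {A, B, E, F, G}.
{A, C, D, E, F}: {C} determines {C, D} here but is not a superkey — split on C → D, giving {C, D} and {A, C, E, F}.
{C, D} has no BCNF violation.
{A, C, E, F} has no BCNF violation.
{A, B, E, F, G} has no BCNF violation.

{A, B, E, F, G}; {A, C, E, F}; {C, D}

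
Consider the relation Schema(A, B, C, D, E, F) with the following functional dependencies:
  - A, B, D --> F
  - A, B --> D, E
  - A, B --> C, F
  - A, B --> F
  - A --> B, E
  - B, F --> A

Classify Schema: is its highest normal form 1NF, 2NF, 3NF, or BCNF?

BCNF

Candidate keys: {A}, {B, F}. Prime attributes: {A, B, F}.
Every FD has a superkey on the left, so the relation is in BCNF.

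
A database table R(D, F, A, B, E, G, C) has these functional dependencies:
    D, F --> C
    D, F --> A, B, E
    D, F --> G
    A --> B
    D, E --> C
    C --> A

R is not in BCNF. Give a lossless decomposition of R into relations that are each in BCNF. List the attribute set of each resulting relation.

Candidate key of the original relation: {D, F}.
Within {A, B, C, D, E, F, G}: {A}⁺ ∩ {A, B, C, D, E, F, G} = {A, B}, not the whole set, so A --> B violates BCNF; decompose into {A, B} and {A, C, D, E, F, G}.
{A, B} is in BCNF.
Within {A, C, D, E, F, G}: {D, E}⁺ ∩ {A, C, D, E, F, G} = {A, C, D, E}, not the whole set, so D, E --> A, C violates BCNF; decompose into {A, C, D, E} and {D, E, F, G}.
Within {A, C, D, E}: {C}⁺ ∩ {A, C, D, E} = {A, C}, not the whole set, so C --> A violates BCNF; decompose into {A, C} and {C, D, E}.
{A, C} is in BCNF.
{C, D, E} is in BCNF.
{D, E, F, G} is in BCNF.

{A, B}; {A, C}; {C, D, E}; {D, E, F, G}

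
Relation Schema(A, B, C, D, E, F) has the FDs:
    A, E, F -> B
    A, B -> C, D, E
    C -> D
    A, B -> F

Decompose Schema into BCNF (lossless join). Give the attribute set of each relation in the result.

Candidate keys of the original relation: {A, B}, {A, E, F}.
{A, B, C, D, E, F}: {C} determines {C, D} here but is not a superkey — split on C -> D, giving {C, D} and {A, B, C, E, F}.
{C, D} is in BCNF.
{A, B, C, E, F} is in BCNF.

{A, B, C, E, F}; {C, D}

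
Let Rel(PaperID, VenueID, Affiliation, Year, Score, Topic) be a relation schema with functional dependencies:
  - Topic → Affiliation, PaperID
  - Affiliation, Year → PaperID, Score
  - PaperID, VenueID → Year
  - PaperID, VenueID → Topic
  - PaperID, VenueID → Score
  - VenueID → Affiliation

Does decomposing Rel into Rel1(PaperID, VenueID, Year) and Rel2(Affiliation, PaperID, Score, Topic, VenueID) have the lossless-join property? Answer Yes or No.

Common attributes: {PaperID, VenueID}; their closure is {Affiliation, PaperID, Score, Topic, VenueID, Year}.
This includes all of Rel1, so the common attributes are a superkey of Rel1 — the join is lossless.

Yes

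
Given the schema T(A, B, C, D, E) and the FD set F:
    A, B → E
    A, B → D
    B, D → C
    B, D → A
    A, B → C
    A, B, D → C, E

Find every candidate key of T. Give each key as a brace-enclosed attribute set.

{B} never appears on the right of any FD, so every key must include it.
{A, B} is a candidate key since {A, B}⁺ = {A, B, C, D, E} covers every attribute.
{B, D} is a candidate key since {B, D}⁺ = {A, B, C, D, E} covers every attribute.
Any other superkey properly contains one of these, so there are no further candidate keys.

{A, B}, {B, D}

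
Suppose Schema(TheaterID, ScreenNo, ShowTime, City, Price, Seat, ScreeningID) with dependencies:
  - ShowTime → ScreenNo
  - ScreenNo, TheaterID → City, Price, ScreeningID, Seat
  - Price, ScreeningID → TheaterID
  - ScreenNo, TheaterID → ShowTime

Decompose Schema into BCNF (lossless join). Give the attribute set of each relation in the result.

{City, Price, ScreeningID, Seat, ShowTime}; {Price, ScreeningID, TheaterID}; {ScreenNo, ShowTime}

Candidate keys of the original relation: {Price, ScreenNo, ScreeningID}, {Price, ScreeningID, ShowTime}, {ScreenNo, TheaterID}, {ShowTime, TheaterID}.
Within {City, Price, ScreenNo, ScreeningID, Seat, ShowTime, TheaterID}: {ShowTime}⁺ ∩ {City, Price, ScreenNo, ScreeningID, Seat, ShowTime, TheaterID} = {ScreenNo, ShowTime}, not the whole set, so ShowTime → ScreenNo violates BCNF; decompose into {ScreenNo, ShowTime} and {City, Price, ScreeningID, Seat, ShowTime, TheaterID}.
{ScreenNo, ShowTime}: every determinant is a superkey — BCNF.
Within {City, Price, ScreeningID, Seat, ShowTime, TheaterID}: {Price, ScreeningID}⁺ ∩ {City, Price, ScreeningID, Seat, ShowTime, TheaterID} = {Price, ScreeningID, TheaterID}, not the whole set, so Price, ScreeningID → TheaterID violates BCNF; decompose into {Price, ScreeningID, TheaterID} and {City, Price, ScreeningID, Seat, ShowTime}.
{Price, ScreeningID, TheaterID}: every determinant is a superkey — BCNF.
{City, Price, ScreeningID, Seat, ShowTime}: every determinant is a superkey — BCNF.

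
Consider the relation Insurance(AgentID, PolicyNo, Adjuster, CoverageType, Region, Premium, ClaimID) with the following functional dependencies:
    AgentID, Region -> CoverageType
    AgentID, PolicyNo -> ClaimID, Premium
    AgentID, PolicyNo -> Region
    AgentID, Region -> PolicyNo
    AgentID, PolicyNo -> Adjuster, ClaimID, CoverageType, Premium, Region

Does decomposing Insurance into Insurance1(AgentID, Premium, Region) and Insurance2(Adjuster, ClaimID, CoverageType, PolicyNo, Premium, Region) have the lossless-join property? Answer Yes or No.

No

Insurance1 ∩ Insurance2 = {Premium, Region}; its closure under F is {Premium, Region}.
Insurance1 ⊄ {Premium, Region} and Insurance2 ⊄ {Premium, Region}, so the split is lossy.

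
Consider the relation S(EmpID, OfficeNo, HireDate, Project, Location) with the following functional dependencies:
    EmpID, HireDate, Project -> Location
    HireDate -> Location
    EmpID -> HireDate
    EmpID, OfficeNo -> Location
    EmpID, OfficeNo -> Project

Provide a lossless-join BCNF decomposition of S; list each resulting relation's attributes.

Candidate key of the original relation: {EmpID, OfficeNo}.
Within {EmpID, HireDate, Location, OfficeNo, Project}: {EmpID, HireDate, Project}⁺ ∩ {EmpID, HireDate, Location, OfficeNo, Project} = {EmpID, HireDate, Location, Project}, not the whole set, so EmpID, HireDate, Project -> Location violates BCNF; decompose into {EmpID, HireDate, Location, Project} and {EmpID, HireDate, OfficeNo, Project}.
Within {EmpID, HireDate, Location, Project}: {HireDate}⁺ ∩ {EmpID, HireDate, Location, Project} = {HireDate, Location}, not the whole set, so HireDate -> Location violates BCNF; decompose into {HireDate, Location} and {EmpID, HireDate, Project}.
{HireDate, Location} has no BCNF violation.
Within {EmpID, HireDate, Project}: {EmpID}⁺ ∩ {EmpID, HireDate, Project} = {EmpID, HireDate}, not the whole set, so EmpID -> HireDate violates BCNF; decompose into {EmpID, HireDate} and {EmpID, Project}.
{EmpID, HireDate} has no BCNF violation.
{EmpID, Project} has no BCNF violation.
Within {EmpID, HireDate, OfficeNo, Project}: {EmpID}⁺ ∩ {EmpID, HireDate, OfficeNo, Project} = {EmpID, HireDate}, not the whole set, so EmpID -> HireDate violates BCNF; decompose into {EmpID, HireDate} and {EmpID, OfficeNo, Project}.
{EmpID, HireDate} has no BCNF violation.
{EmpID, OfficeNo, Project} has no BCNF violation.

{EmpID, HireDate}; {EmpID, OfficeNo, Project}; {HireDate, Location}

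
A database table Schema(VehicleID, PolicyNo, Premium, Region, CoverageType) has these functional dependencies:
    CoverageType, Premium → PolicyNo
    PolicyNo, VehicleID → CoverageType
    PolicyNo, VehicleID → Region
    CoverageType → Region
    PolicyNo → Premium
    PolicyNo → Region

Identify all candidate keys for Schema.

Attributes never on any right-hand side: {VehicleID} — every candidate key must contain it.
{PolicyNo, VehicleID}⁺ = {CoverageType, PolicyNo, Premium, Region, VehicleID} — all of the relation — so {PolicyNo, VehicleID} is a candidate key.
{CoverageType, Premium, VehicleID}⁺ = {CoverageType, PolicyNo, Premium, Region, VehicleID} — all of the relation — so {CoverageType, Premium, VehicleID} is a candidate key.
Any other superkey properly contains one of these, so there are no further candidate keys.

{CoverageType, Premium, VehicleID}, {PolicyNo, VehicleID}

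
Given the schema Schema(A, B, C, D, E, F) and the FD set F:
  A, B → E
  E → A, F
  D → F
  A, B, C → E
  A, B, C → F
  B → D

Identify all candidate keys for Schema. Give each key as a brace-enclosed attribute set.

{B, C} never appear on the right of any FD, so every key must include all of them.
{A, B, C}⁺ = {A, B, C, D, E, F}, which is every attribute, so {A, B, C} is a candidate key.
{B, C, E}⁺ = {A, B, C, D, E, F}, which is every attribute, so {B, C, E} is a candidate key.
Any other superkey properly contains one of these, so there are no further candidate keys.

{A, B, C}, {B, C, E}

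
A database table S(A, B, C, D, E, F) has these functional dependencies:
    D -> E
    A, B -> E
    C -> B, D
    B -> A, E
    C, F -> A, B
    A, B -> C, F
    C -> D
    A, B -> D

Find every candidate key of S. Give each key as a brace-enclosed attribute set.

{B}, {C}

{B} is a candidate key since {B}⁺ = {A, B, C, D, E, F} covers every attribute.
{C} is a candidate key since {C}⁺ = {A, B, C, D, E, F} covers every attribute.
Any other superkey properly contains one of these, so there are no further candidate keys.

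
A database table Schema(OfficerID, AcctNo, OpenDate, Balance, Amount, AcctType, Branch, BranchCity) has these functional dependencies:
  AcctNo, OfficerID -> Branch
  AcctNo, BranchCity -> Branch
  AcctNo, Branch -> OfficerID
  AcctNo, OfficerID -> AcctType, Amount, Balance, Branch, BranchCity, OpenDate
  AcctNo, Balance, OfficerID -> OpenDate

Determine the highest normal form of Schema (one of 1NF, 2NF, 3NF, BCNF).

BCNF

Candidate keys: {AcctNo, Branch}, {AcctNo, BranchCity}, {AcctNo, OfficerID}. Prime attributes: {AcctNo, Branch, BranchCity, OfficerID}.
Each dependency's left side is a superkey — BCNF holds.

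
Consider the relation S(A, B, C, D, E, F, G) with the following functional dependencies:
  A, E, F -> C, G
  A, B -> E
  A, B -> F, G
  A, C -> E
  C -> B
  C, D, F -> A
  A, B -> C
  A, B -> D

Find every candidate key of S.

Closure of {A, B} is {A, B, C, D, E, F, G}, the whole schema; {A, B} is a candidate key.
Closure of {A, C} is {A, B, C, D, E, F, G}, the whole schema; {A, C} is a candidate key.
Closure of {A, E, F} is {A, B, C, D, E, F, G}, the whole schema; {A, E, F} is a candidate key.
Closure of {C, D, F} is {A, B, C, D, E, F, G}, the whole schema; {C, D, F} is a candidate key.
No proper subset of any of these is a key, and no other minimal superkey exists.

{A, B}, {A, C}, {A, E, F}, {C, D, F}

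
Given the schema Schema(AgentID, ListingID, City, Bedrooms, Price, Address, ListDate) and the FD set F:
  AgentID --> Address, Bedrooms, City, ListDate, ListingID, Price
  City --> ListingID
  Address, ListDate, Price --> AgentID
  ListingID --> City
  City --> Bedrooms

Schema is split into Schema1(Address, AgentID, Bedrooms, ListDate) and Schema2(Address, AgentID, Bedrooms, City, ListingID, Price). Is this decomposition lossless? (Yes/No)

Yes

The shared attributes are {Address, AgentID, Bedrooms} and {Address, AgentID, Bedrooms}⁺ = {Address, AgentID, Bedrooms, City, ListDate, ListingID, Price}.
This includes all of Schema1, so the common attributes are a superkey of Schema1 — the join is lossless.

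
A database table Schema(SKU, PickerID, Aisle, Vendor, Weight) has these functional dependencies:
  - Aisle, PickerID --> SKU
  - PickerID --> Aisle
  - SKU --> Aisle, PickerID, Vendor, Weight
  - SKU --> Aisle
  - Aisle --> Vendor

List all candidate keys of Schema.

{PickerID}, {SKU}

{PickerID} is a candidate key since {PickerID}⁺ = {Aisle, PickerID, SKU, Vendor, Weight} covers every attribute.
{SKU} is a candidate key since {SKU}⁺ = {Aisle, PickerID, SKU, Vendor, Weight} covers every attribute.
Any other superkey properly contains one of these, so there are no further candidate keys.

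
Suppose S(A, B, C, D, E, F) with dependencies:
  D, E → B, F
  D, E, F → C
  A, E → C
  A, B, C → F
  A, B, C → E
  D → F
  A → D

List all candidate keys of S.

No FD produces {A}, so it must be in every candidate key.
{A, E} is a candidate key since {A, E}⁺ = {A, B, C, D, E, F} covers every attribute.
{A, B, C} is a candidate key since {A, B, C}⁺ = {A, B, C, D, E, F} covers every attribute.
These are minimal and exhaustive — every other superkey contains one of them.

{A, B, C}, {A, E}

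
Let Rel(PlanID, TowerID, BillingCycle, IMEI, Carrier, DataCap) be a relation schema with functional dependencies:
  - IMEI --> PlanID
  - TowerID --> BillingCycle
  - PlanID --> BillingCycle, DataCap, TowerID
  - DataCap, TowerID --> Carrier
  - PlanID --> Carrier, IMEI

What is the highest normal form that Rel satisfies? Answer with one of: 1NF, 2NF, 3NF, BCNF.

Candidate keys: {IMEI}, {PlanID}. Prime attributes: {IMEI, PlanID}.
TowerID --> BillingCycle: {TowerID}⁺ = {BillingCycle, TowerID}, which is not all of the attributes, so the left side is not a superkey — BCNF is violated.
TowerID --> BillingCycle has non-prime {BillingCycle} on the right and a non-superkey on the left, so 3NF fails.
With only single-attribute keys there can be no partial dependency, so 2NF holds.

2NF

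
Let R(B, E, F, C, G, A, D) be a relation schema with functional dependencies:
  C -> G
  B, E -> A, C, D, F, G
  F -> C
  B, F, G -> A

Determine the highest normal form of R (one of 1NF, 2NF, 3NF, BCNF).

2NF

Candidate key: {B, E}. Prime attributes: {B, E}.
C -> G: {C}⁺ = {C, G}, which is not all of the attributes, so the left side is not a superkey — BCNF is violated.
Because {G} is non-prime and the left side of C -> G is not a superkey, the relation is not in 3NF.
Checking every proper subset of each key, none determines a non-prime attribute — 2NF is satisfied.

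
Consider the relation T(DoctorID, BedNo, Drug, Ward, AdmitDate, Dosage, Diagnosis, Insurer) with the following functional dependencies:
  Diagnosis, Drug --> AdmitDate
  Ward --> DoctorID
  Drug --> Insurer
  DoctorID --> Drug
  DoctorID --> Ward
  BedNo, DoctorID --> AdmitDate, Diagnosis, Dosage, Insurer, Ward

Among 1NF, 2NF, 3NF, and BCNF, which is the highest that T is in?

1NF

Candidate keys: {BedNo, DoctorID}, {BedNo, Ward}. Prime attributes: {BedNo, DoctorID, Ward}.
Diagnosis, Drug --> AdmitDate breaks BCNF: {Diagnosis, Drug}⁺ = {AdmitDate, Diagnosis, Drug, Insurer}, so {Diagnosis, Drug} is not a superkey.
Diagnosis, Drug --> AdmitDate determines the non-prime attribute {AdmitDate} from a non-superkey — 3NF is violated.
Since {DoctorID} ⊂ {BedNo, DoctorID} and {DoctorID}⁺ ⊇ {Drug, Insurer} with {Drug, Insurer} non-prime, there is a partial dependency; 2NF fails.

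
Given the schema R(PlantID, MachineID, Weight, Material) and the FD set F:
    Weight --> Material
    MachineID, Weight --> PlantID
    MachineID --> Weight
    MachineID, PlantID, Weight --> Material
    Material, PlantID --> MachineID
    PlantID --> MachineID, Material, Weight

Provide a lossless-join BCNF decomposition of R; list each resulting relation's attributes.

Candidate keys of the original relation: {MachineID}, {PlantID}.
{MachineID, Material, PlantID, Weight}: {Weight} determines {Material, Weight} here but is not a superkey — split on Weight --> Material, giving {Material, Weight} and {MachineID, PlantID, Weight}.
{Material, Weight} is in BCNF.
{MachineID, PlantID, Weight} is in BCNF.

{MachineID, PlantID, Weight}; {Material, Weight}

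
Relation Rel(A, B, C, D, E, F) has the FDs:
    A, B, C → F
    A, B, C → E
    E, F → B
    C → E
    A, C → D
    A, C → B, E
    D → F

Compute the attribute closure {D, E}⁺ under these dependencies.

Start with {D, E}.
D → F applies; add {F} → now {D, E, F}.
E, F → B applies; add {B} → now {B, D, E, F}.
No further FD applies.

{B, D, E, F}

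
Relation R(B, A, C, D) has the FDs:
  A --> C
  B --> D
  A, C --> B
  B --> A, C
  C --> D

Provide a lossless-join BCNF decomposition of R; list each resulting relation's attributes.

Candidate keys of the original relation: {A}, {B}.
Within {A, B, C, D}: {C}⁺ ∩ {A, B, C, D} = {C, D}, not the whole set, so C --> D violates BCNF; decompose into {C, D} and {A, B, C}.
{C, D} has no BCNF violation.
{A, B, C} has no BCNF violation.

{A, B, C}; {C, D}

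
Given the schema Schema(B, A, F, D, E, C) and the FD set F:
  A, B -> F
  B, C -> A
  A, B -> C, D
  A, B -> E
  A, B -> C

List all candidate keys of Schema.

{A, B}, {B, C}

No FD produces {B}, so it must be in every candidate key.
Closure of {A, B} is {A, B, C, D, E, F}, the whole schema; {A, B} is a candidate key.
Closure of {B, C} is {A, B, C, D, E, F}, the whole schema; {B, C} is a candidate key.
Any other superkey properly contains one of these, so there are no further candidate keys.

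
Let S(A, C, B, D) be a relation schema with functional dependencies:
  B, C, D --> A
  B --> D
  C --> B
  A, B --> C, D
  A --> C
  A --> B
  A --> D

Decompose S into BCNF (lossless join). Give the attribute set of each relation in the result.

{A, B, C}; {B, D}

Candidate keys of the original relation: {A}, {C}.
In {A, B, C, D}, {B} is not a superkey ({B}⁺ restricted to this set is {B, D}), so split on B --> D into {B, D} and {A, B, C}.
{B, D} has no BCNF violation.
{A, B, C} has no BCNF violation.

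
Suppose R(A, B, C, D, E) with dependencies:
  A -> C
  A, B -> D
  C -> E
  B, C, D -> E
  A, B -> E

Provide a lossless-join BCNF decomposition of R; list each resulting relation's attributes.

{A, B, D}; {A, C}; {C, E}

Candidate key of the original relation: {A, B}.
Within {A, B, C, D, E}: {A}⁺ ∩ {A, B, C, D, E} = {A, C, E}, not the whole set, so A -> C, E violates BCNF; decompose into {A, C, E} and {A, B, D}.
Within {A, C, E}: {C}⁺ ∩ {A, C, E} = {C, E}, not the whole set, so C -> E violates BCNF; decompose into {C, E} and {A, C}.
{C, E} has no BCNF violation.
{A, C} has no BCNF violation.
{A, B, D} has no BCNF violation.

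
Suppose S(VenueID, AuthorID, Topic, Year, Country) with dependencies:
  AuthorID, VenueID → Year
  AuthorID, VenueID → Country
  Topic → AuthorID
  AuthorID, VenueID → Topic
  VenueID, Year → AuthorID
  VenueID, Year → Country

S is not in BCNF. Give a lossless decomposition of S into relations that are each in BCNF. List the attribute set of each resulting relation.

{AuthorID, Topic}; {Country, Topic, VenueID, Year}

Candidate keys of the original relation: {AuthorID, VenueID}, {Topic, VenueID}, {VenueID, Year}.
In {AuthorID, Country, Topic, VenueID, Year}, {Topic} is not a superkey ({Topic}⁺ restricted to this set is {AuthorID, Topic}), so split on Topic → AuthorID into {AuthorID, Topic} and {Country, Topic, VenueID, Year}.
{AuthorID, Topic}: every determinant is a superkey — BCNF.
{Country, Topic, VenueID, Year}: every determinant is a superkey — BCNF.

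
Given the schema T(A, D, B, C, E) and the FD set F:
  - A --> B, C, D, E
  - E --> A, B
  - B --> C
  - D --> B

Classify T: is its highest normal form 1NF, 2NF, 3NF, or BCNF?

2NF

Candidate keys: {A}, {E}. Prime attributes: {A, E}.
For B --> C we have {B}⁺ = {B, C}; {B} is not a superkey, so BCNF fails.
Because {C} is non-prime and the left side of B --> C is not a superkey, the relation is not in 3NF.
With only single-attribute keys there can be no partial dependency, so 2NF holds.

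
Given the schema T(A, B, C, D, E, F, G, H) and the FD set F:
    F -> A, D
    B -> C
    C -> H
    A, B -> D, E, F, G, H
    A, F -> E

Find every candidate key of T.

{B} never appears on the right of any FD, so every key must include it.
{A, B}⁺ = {A, B, C, D, E, F, G, H}, which is every attribute, so {A, B} is a candidate key.
{B, F}⁺ = {A, B, C, D, E, F, G, H}, which is every attribute, so {B, F} is a candidate key.
These are minimal and exhaustive — every other superkey contains one of them.

{A, B}, {B, F}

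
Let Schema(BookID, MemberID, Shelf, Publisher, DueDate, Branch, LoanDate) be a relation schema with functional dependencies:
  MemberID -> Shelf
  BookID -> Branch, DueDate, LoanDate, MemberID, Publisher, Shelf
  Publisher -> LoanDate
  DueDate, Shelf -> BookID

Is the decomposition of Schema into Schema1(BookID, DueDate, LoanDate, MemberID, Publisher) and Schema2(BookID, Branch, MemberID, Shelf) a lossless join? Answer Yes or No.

Yes

Schema1 ∩ Schema2 = {BookID, MemberID}; its closure under F is {BookID, Branch, DueDate, LoanDate, MemberID, Publisher, Shelf}.
Schema1 is contained in that closure, so Schema1 ∩ Schema2 -> Schema1 holds and the join is lossless.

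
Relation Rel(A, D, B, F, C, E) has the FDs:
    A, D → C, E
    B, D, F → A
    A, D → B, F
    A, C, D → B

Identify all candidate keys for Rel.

{A, D}, {B, D, F}

Attributes never on any right-hand side: {D} — every candidate key must contain it.
{A, D}⁺ = {A, B, C, D, E, F}, which is every attribute, so {A, D} is a candidate key.
{B, D, F}⁺ = {A, B, C, D, E, F}, which is every attribute, so {B, D, F} is a candidate key.
No proper subset of any of these is a key, and no other minimal superkey exists.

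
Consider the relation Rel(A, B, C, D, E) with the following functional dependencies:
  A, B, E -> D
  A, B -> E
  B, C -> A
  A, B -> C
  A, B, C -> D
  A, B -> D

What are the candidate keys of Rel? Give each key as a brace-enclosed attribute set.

{A, B}, {B, C}

No FD produces {B}, so it must be in every candidate key.
{A, B}⁺ = {A, B, C, D, E}, which is every attribute, so {A, B} is a candidate key.
{B, C}⁺ = {A, B, C, D, E}, which is every attribute, so {B, C} is a candidate key.
No proper subset of any of these is a key, and no other minimal superkey exists.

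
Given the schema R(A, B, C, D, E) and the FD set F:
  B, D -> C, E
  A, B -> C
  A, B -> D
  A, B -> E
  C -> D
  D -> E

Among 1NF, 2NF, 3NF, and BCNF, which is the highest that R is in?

2NF

Candidate key: {A, B}. Prime attributes: {A, B}.
For B, D -> C, E we have {B, D}⁺ = {B, C, D, E}; {B, D} is not a superkey, so BCNF fails.
B, D -> C, E has non-prime {C, E} on the right and a non-superkey on the left, so 3NF fails.
Checking every proper subset of each key, none determines a non-prime attribute — 2NF is satisfied.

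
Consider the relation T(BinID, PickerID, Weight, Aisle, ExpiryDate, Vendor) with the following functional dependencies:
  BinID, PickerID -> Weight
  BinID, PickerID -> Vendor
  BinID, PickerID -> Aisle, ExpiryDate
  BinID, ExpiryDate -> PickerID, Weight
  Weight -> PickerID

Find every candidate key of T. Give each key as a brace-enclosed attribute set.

No FD produces {BinID}, so it must be in every candidate key.
{BinID, ExpiryDate}⁺ = {Aisle, BinID, ExpiryDate, PickerID, Vendor, Weight} — all of the relation — so {BinID, ExpiryDate} is a candidate key.
{BinID, PickerID}⁺ = {Aisle, BinID, ExpiryDate, PickerID, Vendor, Weight} — all of the relation — so {BinID, PickerID} is a candidate key.
{BinID, Weight}⁺ = {Aisle, BinID, ExpiryDate, PickerID, Vendor, Weight} — all of the relation — so {BinID, Weight} is a candidate key.
These are minimal and exhaustive — every other superkey contains one of them.

{BinID, ExpiryDate}, {BinID, PickerID}, {BinID, Weight}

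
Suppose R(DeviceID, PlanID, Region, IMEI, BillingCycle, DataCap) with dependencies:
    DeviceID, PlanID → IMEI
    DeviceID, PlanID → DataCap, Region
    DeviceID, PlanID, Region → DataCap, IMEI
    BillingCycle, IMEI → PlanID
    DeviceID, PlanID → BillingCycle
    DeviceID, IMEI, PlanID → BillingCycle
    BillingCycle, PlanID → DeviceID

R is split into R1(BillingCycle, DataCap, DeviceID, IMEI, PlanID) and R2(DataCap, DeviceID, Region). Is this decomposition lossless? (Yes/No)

No

Common attributes: {DataCap, DeviceID}; their closure is {DataCap, DeviceID}.
Neither R1 nor R2 is contained in that closure, so the decomposition is lossy.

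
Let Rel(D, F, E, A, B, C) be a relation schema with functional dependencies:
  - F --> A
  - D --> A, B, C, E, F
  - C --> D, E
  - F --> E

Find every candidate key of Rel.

{C}, {D}

Closure of {C} is {A, B, C, D, E, F}, the whole schema; {C} is a candidate key.
Closure of {D} is {A, B, C, D, E, F}, the whole schema; {D} is a candidate key.
These are minimal and exhaustive — every other superkey contains one of them.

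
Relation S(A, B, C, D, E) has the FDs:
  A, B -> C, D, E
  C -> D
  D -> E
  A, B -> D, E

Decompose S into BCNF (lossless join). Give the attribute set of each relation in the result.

{A, B, C}; {C, D}; {D, E}

Candidate key of the original relation: {A, B}.
In {A, B, C, D, E}, {C} is not a superkey ({C}⁺ restricted to this set is {C, D, E}), so split on C -> D, E into {C, D, E} and {A, B, C}.
In {C, D, E}, {D} is not a superkey ({D}⁺ restricted to this set is {D, E}), so split on D -> E into {D, E} and {C, D}.
{D, E} is in BCNF.
{C, D} is in BCNF.
{A, B, C} is in BCNF.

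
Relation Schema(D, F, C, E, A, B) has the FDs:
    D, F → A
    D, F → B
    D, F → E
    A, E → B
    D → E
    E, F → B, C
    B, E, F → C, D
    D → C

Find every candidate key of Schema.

Attributes never on any right-hand side: {F} — every candidate key must contain it.
{D, F}⁺ = {A, B, C, D, E, F}, which is every attribute, so {D, F} is a candidate key.
{E, F}⁺ = {A, B, C, D, E, F}, which is every attribute, so {E, F} is a candidate key.
Any other superkey properly contains one of these, so there are no further candidate keys.

{D, F}, {E, F}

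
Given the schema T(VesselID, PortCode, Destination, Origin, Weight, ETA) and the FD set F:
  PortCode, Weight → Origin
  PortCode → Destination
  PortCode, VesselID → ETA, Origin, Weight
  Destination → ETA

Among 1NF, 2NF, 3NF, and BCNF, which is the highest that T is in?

Candidate key: {PortCode, VesselID}. Prime attributes: {PortCode, VesselID}.
PortCode, Weight → Origin: {PortCode, Weight}⁺ = {Destination, ETA, Origin, PortCode, Weight}, which is not all of the attributes, so the left side is not a superkey — BCNF is violated.
PortCode, Weight → Origin determines the non-prime attribute {Origin} from a non-superkey — 3NF is violated.
{PortCode} is a proper subset of the key {PortCode, VesselID}, and {PortCode}⁺ contains the non-prime attributes {Destination, ETA} — a partial dependency, so 2NF is violated.

1NF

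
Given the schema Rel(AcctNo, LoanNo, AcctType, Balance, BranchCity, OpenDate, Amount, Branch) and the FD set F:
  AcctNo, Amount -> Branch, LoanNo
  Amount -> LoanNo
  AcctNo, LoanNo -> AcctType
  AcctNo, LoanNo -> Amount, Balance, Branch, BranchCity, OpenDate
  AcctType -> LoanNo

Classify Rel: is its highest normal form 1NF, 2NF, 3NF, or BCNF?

3NF

Candidate keys: {AcctNo, AcctType}, {AcctNo, Amount}, {AcctNo, LoanNo}. Prime attributes: {AcctNo, AcctType, Amount, LoanNo}.
For Amount -> LoanNo we have {Amount}⁺ = {Amount, LoanNo}; {Amount} is not a superkey, so BCNF fails.
Since {LoanNo} ⊆ prime attributes and every other non-superkey FD also has a prime right side, the schema is in 3NF.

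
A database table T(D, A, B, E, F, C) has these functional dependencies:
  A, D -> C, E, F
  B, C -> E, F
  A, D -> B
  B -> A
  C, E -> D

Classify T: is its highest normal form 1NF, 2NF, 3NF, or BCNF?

3NF

Candidate keys: {A, C, E}, {A, D}, {B, C}, {B, D}. Prime attributes: {A, B, C, D, E}.
For B -> A we have {B}⁺ = {A, B}; {B} is not a superkey, so BCNF fails.
Its right-hand attributes {A} are all prime, as are those of every other non-superkey FD — the relation is in 3NF.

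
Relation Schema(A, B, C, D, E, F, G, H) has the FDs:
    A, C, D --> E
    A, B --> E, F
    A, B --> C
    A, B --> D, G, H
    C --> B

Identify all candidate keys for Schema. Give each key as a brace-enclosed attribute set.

No FD produces {A}, so it must be in every candidate key.
{A, B} is a candidate key since {A, B}⁺ = {A, B, C, D, E, F, G, H} covers every attribute.
{A, C} is a candidate key since {A, C}⁺ = {A, B, C, D, E, F, G, H} covers every attribute.
These are minimal and exhaustive — every other superkey contains one of them.

{A, B}, {A, C}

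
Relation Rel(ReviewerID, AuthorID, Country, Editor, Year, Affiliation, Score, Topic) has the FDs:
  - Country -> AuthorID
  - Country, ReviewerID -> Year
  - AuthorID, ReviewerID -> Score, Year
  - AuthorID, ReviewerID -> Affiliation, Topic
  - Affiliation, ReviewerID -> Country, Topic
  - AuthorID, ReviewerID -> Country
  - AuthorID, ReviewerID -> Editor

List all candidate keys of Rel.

{Affiliation, ReviewerID}, {AuthorID, ReviewerID}, {Country, ReviewerID}

{ReviewerID} never appears on the right of any FD, so every key must include it.
{Affiliation, ReviewerID}⁺ = {Affiliation, AuthorID, Country, Editor, ReviewerID, Score, Topic, Year}, which is every attribute, so {Affiliation, ReviewerID} is a candidate key.
{AuthorID, ReviewerID}⁺ = {Affiliation, AuthorID, Country, Editor, ReviewerID, Score, Topic, Year}, which is every attribute, so {AuthorID, ReviewerID} is a candidate key.
{Country, ReviewerID}⁺ = {Affiliation, AuthorID, Country, Editor, ReviewerID, Score, Topic, Year}, which is every attribute, so {Country, ReviewerID} is a candidate key.
Any other superkey properly contains one of these, so there are no further candidate keys.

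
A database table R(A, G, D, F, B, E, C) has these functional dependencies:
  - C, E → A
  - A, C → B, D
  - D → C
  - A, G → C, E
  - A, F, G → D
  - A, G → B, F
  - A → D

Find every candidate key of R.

{A, G}, {C, E, G}, {D, E, G}

{G} never appears on the right of any FD, so every key must include it.
{A, G}⁺ = {A, B, C, D, E, F, G}, which is every attribute, so {A, G} is a candidate key.
{C, E, G}⁺ = {A, B, C, D, E, F, G}, which is every attribute, so {C, E, G} is a candidate key.
{D, E, G}⁺ = {A, B, C, D, E, F, G}, which is every attribute, so {D, E, G} is a candidate key.
These are minimal and exhaustive — every other superkey contains one of them.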